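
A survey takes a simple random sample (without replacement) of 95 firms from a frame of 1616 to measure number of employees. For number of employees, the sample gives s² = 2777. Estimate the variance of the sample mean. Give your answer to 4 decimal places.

Under SRS without replacement, Var(ȳ) = (1 − f)·s²/n with f = n/N = 95/1616 = 0.05878713.
Var(ȳ) = (1 − 0.05878713)·2777/95 = 0.94121287·29.231579 = 27.513138.

27.5131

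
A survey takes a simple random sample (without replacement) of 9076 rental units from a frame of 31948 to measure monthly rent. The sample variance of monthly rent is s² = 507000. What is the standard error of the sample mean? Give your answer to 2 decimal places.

Under SRS without replacement, Var(ȳ) = (1 − f)·s²/n with f = n/N = 9076/31948 = 0.28408664.
Var(ȳ) = (1 − 0.28408664)·507000/9076 = 0.71591336·55.861613 = 39.992075.
SE(ȳ) = √(39.992075) = 6.32.

6.32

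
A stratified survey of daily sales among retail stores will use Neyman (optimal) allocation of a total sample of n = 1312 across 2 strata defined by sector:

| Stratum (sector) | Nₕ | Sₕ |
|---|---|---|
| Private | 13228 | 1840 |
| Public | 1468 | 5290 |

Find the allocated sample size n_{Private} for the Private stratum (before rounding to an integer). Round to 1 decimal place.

Neyman allocation: nₕ = n·NₕSₕ / Σⱼ NⱼSⱼ.
Σ NⱼSⱼ = 13228·1840 + 1468·5290 = 3.210524 × 10^7.
n_{Private} = 1312·13228·1840 / (3.210524 × 10^7) = 994.6.

994.6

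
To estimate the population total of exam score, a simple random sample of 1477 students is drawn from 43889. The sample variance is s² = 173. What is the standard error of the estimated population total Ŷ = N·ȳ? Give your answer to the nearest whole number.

Var(Ŷ) = N²·Var(ȳ) = N²·(1 − n/N)·s²/n.
f = 1477/43889 = 0.03365308; Var(ȳ) = 0.96634692·173/1477 = 0.11318755.
Var(Ŷ) = 43889² · 0.11318755 = 2.1802688 × 10^8.
SE(Ŷ) = √(2.1802688 × 10^8) = 14766.

14766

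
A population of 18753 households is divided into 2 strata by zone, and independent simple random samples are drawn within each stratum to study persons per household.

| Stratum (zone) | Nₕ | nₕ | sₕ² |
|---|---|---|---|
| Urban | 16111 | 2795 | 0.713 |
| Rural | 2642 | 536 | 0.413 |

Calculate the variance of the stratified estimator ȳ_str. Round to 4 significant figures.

Var(ȳ_str) = Σₕ Wₕ²(1 − fₕ)sₕ²/nₕ with Wₕ = Nₕ/N, N = 18753.
Urban: Wₕ = 0.85911587; term = 0.85911587²·(1 − 0.17348396)·0.713/2795 = 1.5561895 × 10^-4.
Rural: Wₕ = 0.14088413; term = 0.14088413²·(1 − 0.20287661)·0.413/536 = 1.2190877 × 10^-5.
Sum = 1.6780983 × 10^-4.

1.678 × 10^-4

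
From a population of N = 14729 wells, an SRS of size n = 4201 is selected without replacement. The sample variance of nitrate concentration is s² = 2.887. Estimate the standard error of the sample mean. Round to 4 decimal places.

0.0222

Under SRS without replacement, Var(ȳ) = (1 − f)·s²/n with f = n/N = 4201/14729 = 0.28521963.
Var(ȳ) = (1 − 0.28521963)·2.887/4201 = 0.71478037·6.8721733 × 10^-4 = 4.9120945 × 10^-4.
SE(ȳ) = √(4.9120945 × 10^-4) = 0.0222.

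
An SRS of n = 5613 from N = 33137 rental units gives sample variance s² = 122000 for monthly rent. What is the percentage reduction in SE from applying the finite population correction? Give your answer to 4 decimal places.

f = n/N = 5613/33137 = 0.16938769.
SE_no-fpc = √(s²/n) = 4.6621087; SE_fpc = √((1−f)s²/n) = 4.2489496.
Ratio = √(1−f) = 0.91137934. Reduction = 100·(1 − 0.91137934) = 8.8621%.

8.8621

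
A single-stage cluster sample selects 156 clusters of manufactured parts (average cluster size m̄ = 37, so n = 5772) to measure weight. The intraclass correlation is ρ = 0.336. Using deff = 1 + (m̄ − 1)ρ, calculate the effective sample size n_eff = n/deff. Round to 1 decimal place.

deff = 1 + (37 − 1)·0.336 = 1 + 12.096 = 13.096.
n_eff = 5772 / 13.096 = 440.7.

440.7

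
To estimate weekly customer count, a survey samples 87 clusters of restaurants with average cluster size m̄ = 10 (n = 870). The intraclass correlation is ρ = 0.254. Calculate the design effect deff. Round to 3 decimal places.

deff = 1 + (10 − 1)·0.254 = 1 + 2.286 = 3.286.

3.286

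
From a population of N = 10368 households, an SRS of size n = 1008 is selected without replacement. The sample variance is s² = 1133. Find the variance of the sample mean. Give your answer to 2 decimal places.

Under SRS without replacement, Var(ȳ) = (1 − f)·s²/n with f = n/N = 1008/10368 = 0.09722222.
Var(ȳ) = (1 − 0.09722222)·1133/1008 = 0.90277778·1.1240079 = 1.0147294.

1.01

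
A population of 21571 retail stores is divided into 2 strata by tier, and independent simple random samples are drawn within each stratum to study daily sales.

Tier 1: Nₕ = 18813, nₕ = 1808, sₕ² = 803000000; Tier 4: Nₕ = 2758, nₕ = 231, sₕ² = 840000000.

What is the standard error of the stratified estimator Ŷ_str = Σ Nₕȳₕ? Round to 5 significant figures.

Var(Ŷ_str) = Σₕ Nₕ²(1 − fₕ)sₕ²/nₕ.
Tier 1: 18813²·(1 − 1808/18813)·803000000/1808 = 1.4208617 × 10^14.
Tier 4: 2758²·(1 − 231/2758)·840000000/231 = 2.5343513 × 10^13.
Sum = 1.6742968 × 10^14.
SE = √(1.6742968 × 10^14) = 1.2939 × 10^7.

1.2939 × 10^7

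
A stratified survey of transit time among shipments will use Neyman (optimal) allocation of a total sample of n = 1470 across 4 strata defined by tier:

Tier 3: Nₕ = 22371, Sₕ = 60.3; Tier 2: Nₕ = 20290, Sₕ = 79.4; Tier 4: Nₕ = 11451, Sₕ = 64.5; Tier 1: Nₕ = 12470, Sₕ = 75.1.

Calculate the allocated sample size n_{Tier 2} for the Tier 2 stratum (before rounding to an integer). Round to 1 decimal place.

510.9

Neyman allocation: nₕ = n·NₕSₕ / Σⱼ NⱼSⱼ.
Σ NⱼSⱼ = 22371·60.3 + 20290·79.4 + 11451·64.5 + 12470·75.1 = 4.6350838 × 10^6.
n_{Tier 2} = 1470·20290·79.4 / (4.6350838 × 10^6) = 510.9.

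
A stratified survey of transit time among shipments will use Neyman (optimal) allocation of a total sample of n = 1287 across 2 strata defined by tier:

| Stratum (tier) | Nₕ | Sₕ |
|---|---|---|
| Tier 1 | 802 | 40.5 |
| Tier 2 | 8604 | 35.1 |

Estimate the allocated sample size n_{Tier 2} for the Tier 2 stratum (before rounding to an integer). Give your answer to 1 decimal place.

Neyman allocation: nₕ = n·NₕSₕ / Σⱼ NⱼSⱼ.
Σ NⱼSⱼ = 802·40.5 + 8604·35.1 = 334481.4.
n_{Tier 2} = 1287·8604·35.1 / 334481.4 = 1162.0.

1162.0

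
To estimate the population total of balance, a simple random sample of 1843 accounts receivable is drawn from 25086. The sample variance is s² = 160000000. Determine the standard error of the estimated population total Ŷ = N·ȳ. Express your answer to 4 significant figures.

Var(Ŷ) = N²·Var(ȳ) = N²·(1 − n/N)·s²/n.
f = 1843/25086 = 0.07346727; Var(ȳ) = 0.92653273·160000000/1843 = 80436.916.
Var(Ŷ) = 25086² · 80436.916 = 5.0619546 × 10^13.
SE(Ŷ) = √(5.0619546 × 10^13) = 7.115 × 10^6.

7.115 × 10^6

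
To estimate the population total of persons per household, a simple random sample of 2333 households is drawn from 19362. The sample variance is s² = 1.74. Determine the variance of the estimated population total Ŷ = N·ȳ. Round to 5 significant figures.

245910

Var(Ŷ) = N²·Var(ȳ) = N²·(1 − n/N)·s²/n.
f = 2333/19362 = 0.12049375; Var(ȳ) = 0.87950625·1.74/2333 = 6.5595408 × 10^-4.
Var(Ŷ) = 19362² · (6.5595408 × 10^-4) = 245908.69.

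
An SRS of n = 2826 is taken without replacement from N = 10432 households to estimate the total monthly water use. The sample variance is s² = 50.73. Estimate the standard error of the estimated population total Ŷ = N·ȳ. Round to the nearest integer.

1193

Var(Ŷ) = N²·Var(ȳ) = N²·(1 − n/N)·s²/n.
f = 2826/10432 = 0.27089724; Var(ȳ) = 0.72910276·50.73/2826 = 0.013088246.
Var(Ŷ) = 10432² · 0.013088246 = 1.4243496 × 10^6.
SE(Ŷ) = √(1.4243496 × 10^6) = 1193.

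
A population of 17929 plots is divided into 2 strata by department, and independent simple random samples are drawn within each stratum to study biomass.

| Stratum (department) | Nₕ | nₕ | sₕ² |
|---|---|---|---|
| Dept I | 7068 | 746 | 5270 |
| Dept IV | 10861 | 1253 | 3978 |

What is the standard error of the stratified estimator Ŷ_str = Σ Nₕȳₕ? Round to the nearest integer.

Var(Ŷ_str) = Σₕ Nₕ²(1 − fₕ)sₕ²/nₕ.
Dept I: 7068²·(1 − 746/7068)·5270/746 = 3.1566238 × 10^8.
Dept IV: 10861²·(1 − 1253/10861)·3978/1253 = 3.3129625 × 10^8.
Sum = 6.4695863 × 10^8.
SE = √(6.4695863 × 10^8) = 25435.

25435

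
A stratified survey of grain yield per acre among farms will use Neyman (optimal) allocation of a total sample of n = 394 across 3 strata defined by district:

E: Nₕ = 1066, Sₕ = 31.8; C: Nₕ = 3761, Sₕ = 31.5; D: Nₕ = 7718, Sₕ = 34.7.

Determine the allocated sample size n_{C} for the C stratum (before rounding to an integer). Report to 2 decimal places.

111.09

Neyman allocation: nₕ = n·NₕSₕ / Σⱼ NⱼSⱼ.
Σ NⱼSⱼ = 1066·31.8 + 3761·31.5 + 7718·34.7 = 420184.9.
n_{C} = 394·3761·31.5 / 420184.9 = 111.09.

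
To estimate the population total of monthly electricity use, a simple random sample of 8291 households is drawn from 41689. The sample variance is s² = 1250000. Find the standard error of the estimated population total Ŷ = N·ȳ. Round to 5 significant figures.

458170

Var(Ŷ) = N²·Var(ȳ) = N²·(1 − n/N)·s²/n.
f = 8291/41689 = 0.19887740; Var(ȳ) = 0.80112260·1250000/8291 = 120.78196.
Var(Ŷ) = 41689² · 120.78196 = 2.0991575 × 10^11.
SE(Ŷ) = √(2.0991575 × 10^11) = 458170.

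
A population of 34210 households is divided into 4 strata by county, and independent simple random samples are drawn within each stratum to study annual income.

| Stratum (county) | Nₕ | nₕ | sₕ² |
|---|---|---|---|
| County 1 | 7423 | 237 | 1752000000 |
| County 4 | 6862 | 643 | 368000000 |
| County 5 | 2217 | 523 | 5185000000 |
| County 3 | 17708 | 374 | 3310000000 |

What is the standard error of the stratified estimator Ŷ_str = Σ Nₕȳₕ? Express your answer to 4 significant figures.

Var(Ŷ_str) = Σₕ Nₕ²(1 − fₕ)sₕ²/nₕ.
County 1: 7423²·(1 − 237/7423)·1752000000/237 = 3.9432329 × 10^14.
County 4: 6862²·(1 − 643/6862)·368000000/643 = 2.4423512 × 10^13.
County 5: 2217²·(1 − 523/2217)·5185000000/523 = 3.7232841 × 10^13.
County 3: 17708²·(1 − 374/17708)·3310000000/374 = 2.7165937 × 10^15.
Sum = 3.1725733 × 10^15.
SE = √(3.1725733 × 10^15) = 5.633 × 10^7.

5.633 × 10^7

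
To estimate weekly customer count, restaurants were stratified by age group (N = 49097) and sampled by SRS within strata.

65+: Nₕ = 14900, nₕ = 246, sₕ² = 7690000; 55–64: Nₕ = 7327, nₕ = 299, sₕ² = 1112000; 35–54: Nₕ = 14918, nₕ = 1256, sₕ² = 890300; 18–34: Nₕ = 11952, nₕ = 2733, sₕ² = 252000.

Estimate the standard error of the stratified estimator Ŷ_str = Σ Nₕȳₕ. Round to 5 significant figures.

Var(Ŷ_str) = Σₕ Nₕ²(1 − fₕ)sₕ²/nₕ.
65+: 14900²·(1 − 246/14900)·7690000/246 = 6.8254877 × 10^12.
55–64: 7327²·(1 − 299/7327)·1112000/299 = 1.9151004 × 10^11.
35–54: 14918²·(1 − 1256/14918)·890300/1256 = 1.4446799 × 10^11.
18–34: 11952²·(1 − 2733/11952)·252000/2733 = 1.0159804 × 10^10.
Sum = 7.1716255 × 10^12.
SE = √(7.1716255 × 10^12) = 2.6780 × 10^6.

2.6780 × 10^6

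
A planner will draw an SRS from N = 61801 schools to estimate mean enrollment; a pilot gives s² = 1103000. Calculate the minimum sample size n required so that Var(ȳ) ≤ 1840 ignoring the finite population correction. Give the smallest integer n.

Without fpc, n₀ = s²/D = 1103000/1840 = 599.4565.
Rounding up, n = 600.

600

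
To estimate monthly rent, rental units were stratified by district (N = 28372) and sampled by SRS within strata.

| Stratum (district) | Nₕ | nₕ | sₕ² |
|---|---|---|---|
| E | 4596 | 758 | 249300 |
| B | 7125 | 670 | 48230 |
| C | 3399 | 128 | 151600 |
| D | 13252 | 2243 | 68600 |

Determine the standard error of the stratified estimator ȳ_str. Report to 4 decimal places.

5.7638

Var(ȳ_str) = Σₕ Wₕ²(1 − fₕ)sₕ²/nₕ with Wₕ = Nₕ/N, N = 28372.
E: Wₕ = 0.16199070; term = 0.16199070²·(1 − 0.16492602)·249300/758 = 7.2070604.
B: Wₕ = 0.25112787; term = 0.25112787²·(1 − 0.09403509)·48230/670 = 4.1128576.
C: Wₕ = 0.11980121; term = 0.11980121²·(1 − 0.03765813)·151600/128 = 16.358408.
D: Wₕ = 0.46708022; term = 0.46708022²·(1 − 0.16925747)·68600/2243 = 5.5429918.
Sum = 33.221318.
SE = √(33.221318) = 5.7638.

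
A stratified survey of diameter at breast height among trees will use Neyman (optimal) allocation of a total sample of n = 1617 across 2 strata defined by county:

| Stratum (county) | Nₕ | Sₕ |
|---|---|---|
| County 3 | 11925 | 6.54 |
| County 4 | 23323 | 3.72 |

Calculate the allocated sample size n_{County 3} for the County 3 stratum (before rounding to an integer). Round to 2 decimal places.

765.45

Neyman allocation: nₕ = n·NₕSₕ / Σⱼ NⱼSⱼ.
Σ NⱼSⱼ = 11925·6.54 + 23323·3.72 = 164751.06.
n_{County 3} = 1617·11925·6.54 / 164751.06 = 765.45.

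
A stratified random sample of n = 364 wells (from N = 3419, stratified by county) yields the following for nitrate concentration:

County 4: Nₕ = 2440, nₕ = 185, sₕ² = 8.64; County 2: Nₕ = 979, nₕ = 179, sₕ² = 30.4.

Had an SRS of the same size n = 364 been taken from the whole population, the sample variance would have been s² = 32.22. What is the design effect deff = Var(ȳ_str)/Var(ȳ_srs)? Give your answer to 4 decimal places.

Var(ȳ_str) = Σ Wₕ²(1−fₕ)sₕ²/nₕ with Wₕ = Nₕ/3419:
  County 4: (2440/3419)²·(1−185/2440)·8.64/185 = 0.021982657
  County 2: (979/3419)²·(1−179/979)·30.4/179 = 0.011378762
  → Var(ȳ_str) = 0.033361419.
Var(ȳ_srs) = (1 − 364/3419)·32.22/364 = 0.079092675.
deff = 0.033361419 / 0.079092675 = 0.4218.

0.4218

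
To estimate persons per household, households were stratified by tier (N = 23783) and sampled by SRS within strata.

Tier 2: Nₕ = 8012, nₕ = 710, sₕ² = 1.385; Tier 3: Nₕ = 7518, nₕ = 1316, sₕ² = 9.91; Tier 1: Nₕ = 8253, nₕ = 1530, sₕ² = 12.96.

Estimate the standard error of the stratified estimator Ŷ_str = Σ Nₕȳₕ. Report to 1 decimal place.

967.1

Var(Ŷ_str) = Σₕ Nₕ²(1 − fₕ)sₕ²/nₕ.
Tier 2: 8012²·(1 − 710/8012)·1.385/710 = 114123.27.
Tier 3: 7518²·(1 − 1316/7518)·9.91/1316 = 351116.99.
Tier 1: 8253²·(1 − 1530/8253)·12.96/1530 = 469989.9.
Sum = 935230.16.
SE = √(935230.16) = 967.1.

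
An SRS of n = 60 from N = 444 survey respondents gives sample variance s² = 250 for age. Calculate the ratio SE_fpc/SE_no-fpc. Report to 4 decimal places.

0.9300

f = n/N = 60/444 = 0.13513514.
SE_no-fpc = √(s²/n) = 2.0412415; SE_fpc = √((1−f)s²/n) = 1.898316.
Ratio = √(1−f) = 0.92998111.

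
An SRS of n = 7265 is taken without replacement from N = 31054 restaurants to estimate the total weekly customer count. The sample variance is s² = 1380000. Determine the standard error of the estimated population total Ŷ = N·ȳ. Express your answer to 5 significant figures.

Var(Ŷ) = N²·Var(ȳ) = N²·(1 − n/N)·s²/n.
f = 7265/31054 = 0.23394732; Var(ȳ) = 0.76605268·1380000/7265 = 145.5131.
Var(Ŷ) = 31054² · 145.5131 = 1.4032569 × 10^11.
SE(Ŷ) = √(1.4032569 × 10^11) = 374600.

374600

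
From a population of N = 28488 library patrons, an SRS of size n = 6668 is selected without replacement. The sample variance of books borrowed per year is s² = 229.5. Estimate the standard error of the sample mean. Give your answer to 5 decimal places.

0.16236

Under SRS without replacement, Var(ȳ) = (1 − f)·s²/n with f = n/N = 6668/28488 = 0.23406347.
Var(ȳ) = (1 − 0.23406347)·229.5/6668 = 0.76593653·0.034418116 = 0.026362093.
SE(ȳ) = √(0.026362093) = 0.16236.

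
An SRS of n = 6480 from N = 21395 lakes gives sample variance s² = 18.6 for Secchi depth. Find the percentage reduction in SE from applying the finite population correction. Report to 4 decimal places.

16.5060

f = n/N = 6480/21395 = 0.30287450.
SE_no-fpc = √(s²/n) = 0.053575838; SE_fpc = √((1−f)s²/n) = 0.044732632.
Ratio = √(1−f) = 0.83494042. Reduction = 100·(1 − 0.83494042) = 16.5060%.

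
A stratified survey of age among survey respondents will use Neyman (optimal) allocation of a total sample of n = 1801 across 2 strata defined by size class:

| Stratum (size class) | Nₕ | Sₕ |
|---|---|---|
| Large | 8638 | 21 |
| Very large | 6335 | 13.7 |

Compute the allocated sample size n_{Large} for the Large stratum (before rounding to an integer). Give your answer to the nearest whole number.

Neyman allocation: nₕ = n·NₕSₕ / Σⱼ NⱼSⱼ.
Σ NⱼSⱼ = 8638·21 + 6335·13.7 = 268187.5.
n_{Large} = 1801·8638·21 / 268187.5 = 1218.

1218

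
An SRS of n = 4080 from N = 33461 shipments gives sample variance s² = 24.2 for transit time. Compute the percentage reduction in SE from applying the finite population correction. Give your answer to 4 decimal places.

6.2948

f = n/N = 4080/33461 = 0.12193300.
SE_no-fpc = √(s²/n) = 0.077015405; SE_fpc = √((1−f)s²/n) = 0.072167462.
Ratio = √(1−f) = 0.93705229. Reduction = 100·(1 − 0.93705229) = 6.2948%.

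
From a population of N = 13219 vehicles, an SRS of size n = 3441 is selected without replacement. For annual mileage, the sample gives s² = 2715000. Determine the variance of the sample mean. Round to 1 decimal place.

Under SRS without replacement, Var(ȳ) = (1 − f)·s²/n with f = n/N = 3441/13219 = 0.26030713.
Var(ȳ) = (1 − 0.26030713)·2715000/3441 = 0.73969287·789.01482 = 583.62863.

583.6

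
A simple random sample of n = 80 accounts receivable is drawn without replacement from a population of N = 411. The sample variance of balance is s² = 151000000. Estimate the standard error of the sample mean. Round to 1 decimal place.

1232.9

Under SRS without replacement, Var(ȳ) = (1 − f)·s²/n with f = n/N = 80/411 = 0.19464720.
Var(ȳ) = (1 − 0.19464720)·151000000/80 = 0.80535280·1.8875 × 10^6 = 1.5201034 × 10^6.
SE(ȳ) = √(1.5201034 × 10^6) = 1232.9.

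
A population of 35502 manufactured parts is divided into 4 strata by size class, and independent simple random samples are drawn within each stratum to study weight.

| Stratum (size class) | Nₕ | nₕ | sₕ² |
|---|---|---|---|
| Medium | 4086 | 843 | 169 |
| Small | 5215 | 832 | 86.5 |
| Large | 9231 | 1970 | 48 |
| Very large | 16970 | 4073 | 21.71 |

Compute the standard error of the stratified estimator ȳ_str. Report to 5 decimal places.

Var(ȳ_str) = Σₕ Wₕ²(1 − fₕ)sₕ²/nₕ with Wₕ = Nₕ/N, N = 35502.
Medium: Wₕ = 0.11509211; term = 0.11509211²·(1 − 0.20631424)·169/843 = 0.0021076515.
Small: Wₕ = 0.14689313; term = 0.14689313²·(1 − 0.15953979)·86.5/832 = 0.0018854409.
Large: Wₕ = 0.26001352; term = 0.26001352²·(1 − 0.21341133)·48/1970 = 0.0012957301.
Very large: Wₕ = 0.47800124; term = 0.47800124²·(1 − 0.24001179)·21.71/4073 = 9.2557223 × 10^-4.
Sum = 0.0062143947.
SE = √(0.0062143947) = 0.07883.

0.07883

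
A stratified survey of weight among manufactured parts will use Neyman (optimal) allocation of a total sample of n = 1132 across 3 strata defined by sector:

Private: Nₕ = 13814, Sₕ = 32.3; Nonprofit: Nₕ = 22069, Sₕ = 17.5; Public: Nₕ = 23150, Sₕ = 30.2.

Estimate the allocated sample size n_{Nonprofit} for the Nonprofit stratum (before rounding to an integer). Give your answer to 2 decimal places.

285.46

Neyman allocation: nₕ = n·NₕSₕ / Σⱼ NⱼSⱼ.
Σ NⱼSⱼ = 13814·32.3 + 22069·17.5 + 23150·30.2 = 1.5315297 × 10^6.
n_{Nonprofit} = 1132·22069·17.5 / (1.5315297 × 10^6) = 285.46.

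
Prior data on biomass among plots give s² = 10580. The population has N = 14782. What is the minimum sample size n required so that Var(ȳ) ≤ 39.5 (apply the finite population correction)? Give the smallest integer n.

264

Without fpc, n₀ = s²/D = 10580/39.5 = 267.8481.
With fpc, (1 − n/N)·s²/n ≤ D requires n ≥ n₀/(1 + n₀/N) = 267.8481/(1 + 267.8481/14782) = 263.0811.
Rounding up, n = 264.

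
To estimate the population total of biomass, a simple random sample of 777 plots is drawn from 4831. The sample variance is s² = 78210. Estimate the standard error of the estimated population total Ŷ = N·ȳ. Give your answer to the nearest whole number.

44400

Var(Ŷ) = N²·Var(ȳ) = N²·(1 − n/N)·s²/n.
f = 777/4831 = 0.16083627; Var(ȳ) = 0.83916373·78210/777 = 84.467176.
Var(Ŷ) = 4831² · 84.467176 = 1.9713423 × 10^9.
SE(Ŷ) = √(1.9713423 × 10^9) = 44400.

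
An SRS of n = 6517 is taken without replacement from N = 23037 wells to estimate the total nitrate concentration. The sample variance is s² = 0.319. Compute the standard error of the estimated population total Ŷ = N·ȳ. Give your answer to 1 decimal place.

Var(Ŷ) = N²·Var(ȳ) = N²·(1 − n/N)·s²/n.
f = 6517/23037 = 0.28289274; Var(ȳ) = 0.71710726·0.319/6517 = 3.5101614 × 10^-5.
Var(Ŷ) = 23037² · (3.5101614 × 10^-5) = 18628.545.
SE(Ŷ) = √(18628.545) = 136.5.

136.5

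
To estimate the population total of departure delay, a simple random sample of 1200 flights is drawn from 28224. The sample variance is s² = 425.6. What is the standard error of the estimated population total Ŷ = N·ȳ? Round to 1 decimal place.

16447.3

Var(Ŷ) = N²·Var(ȳ) = N²·(1 − n/N)·s²/n.
f = 1200/28224 = 0.04251701; Var(ȳ) = 0.95748299·425.6/1200 = 0.3395873.
Var(Ŷ) = 28224² · 0.3395873 = 2.7051327 × 10^8.
SE(Ŷ) = √(2.7051327 × 10^8) = 16447.3.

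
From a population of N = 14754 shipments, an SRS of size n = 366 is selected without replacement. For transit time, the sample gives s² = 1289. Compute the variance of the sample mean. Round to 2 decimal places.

Under SRS without replacement, Var(ȳ) = (1 − f)·s²/n with f = n/N = 366/14754 = 0.02480683.
Var(ȳ) = (1 − 0.02480683)·1289/366 = 0.97519317·3.5218579 = 3.4344918.

3.43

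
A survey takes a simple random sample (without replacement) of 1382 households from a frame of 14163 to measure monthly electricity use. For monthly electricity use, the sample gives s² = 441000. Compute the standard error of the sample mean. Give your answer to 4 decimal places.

Under SRS without replacement, Var(ȳ) = (1 − f)·s²/n with f = n/N = 1382/14163 = 0.09757820.
Var(ȳ) = (1 − 0.09757820)·441000/1382 = 0.90242180·319.10275 = 287.96528.
SE(ȳ) = √(287.96528) = 16.9695.

16.9695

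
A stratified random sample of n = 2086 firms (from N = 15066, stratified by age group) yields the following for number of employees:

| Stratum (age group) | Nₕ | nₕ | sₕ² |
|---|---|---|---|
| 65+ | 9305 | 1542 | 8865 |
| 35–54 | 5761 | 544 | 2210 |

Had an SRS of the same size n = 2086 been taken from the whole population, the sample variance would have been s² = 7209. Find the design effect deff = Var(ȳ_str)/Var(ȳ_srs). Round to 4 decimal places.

0.7951

Var(ȳ_str) = Σ Wₕ²(1−fₕ)sₕ²/nₕ with Wₕ = Nₕ/15066:
  65+: (9305/15066)²·(1−1542/9305)·8865/1542 = 1.8295505
  35–54: (5761/15066)²·(1−544/5761)·2210/544 = 0.5379181
  → Var(ȳ_str) = 2.3674686.
Var(ȳ_srs) = (1 − 2086/15066)·7209/2086 = 2.9774018.
deff = 2.3674686 / 2.9774018 = 0.7951.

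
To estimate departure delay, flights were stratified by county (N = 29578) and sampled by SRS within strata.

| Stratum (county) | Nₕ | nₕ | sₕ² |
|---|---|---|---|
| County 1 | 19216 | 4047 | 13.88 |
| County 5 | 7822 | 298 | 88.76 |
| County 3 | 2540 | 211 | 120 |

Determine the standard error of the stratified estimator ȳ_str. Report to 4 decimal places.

0.1582

Var(ȳ_str) = Σₕ Wₕ²(1 − fₕ)sₕ²/nₕ with Wₕ = Nₕ/N, N = 29578.
County 1: Wₕ = 0.64967205; term = 0.64967205²·(1 − 0.21060575)·13.88/4047 = 0.0011427168.
County 5: Wₕ = 0.26445331; term = 0.26445331²·(1 − 0.03809767)·88.76/298 = 0.020036876.
County 3: Wₕ = 0.08587464; term = 0.08587464²·(1 − 0.08307087)·120/211 = 0.0038456025.
Sum = 0.025025195.
SE = √(0.025025195) = 0.1582.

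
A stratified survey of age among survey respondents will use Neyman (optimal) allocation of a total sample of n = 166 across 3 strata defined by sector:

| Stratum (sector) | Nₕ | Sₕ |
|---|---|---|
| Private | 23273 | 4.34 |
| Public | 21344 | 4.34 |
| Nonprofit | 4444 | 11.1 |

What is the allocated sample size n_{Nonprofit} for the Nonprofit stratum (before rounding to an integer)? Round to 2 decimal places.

Neyman allocation: nₕ = n·NₕSₕ / Σⱼ NⱼSⱼ.
Σ NⱼSⱼ = 23273·4.34 + 21344·4.34 + 4444·11.1 = 242966.18.
n_{Nonprofit} = 166·4444·11.1 / 242966.18 = 33.70.

33.70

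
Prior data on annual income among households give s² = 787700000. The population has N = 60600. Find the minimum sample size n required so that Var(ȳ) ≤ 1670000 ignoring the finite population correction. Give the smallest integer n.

Without fpc, n₀ = s²/D = 787700000/1670000 = 471.6766.
Rounding up, n = 472.

472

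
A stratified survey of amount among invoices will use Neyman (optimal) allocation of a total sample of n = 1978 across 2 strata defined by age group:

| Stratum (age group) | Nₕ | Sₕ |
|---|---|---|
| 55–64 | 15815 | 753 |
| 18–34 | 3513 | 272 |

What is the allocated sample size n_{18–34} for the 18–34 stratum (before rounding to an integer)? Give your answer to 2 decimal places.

146.92

Neyman allocation: nₕ = n·NₕSₕ / Σⱼ NⱼSⱼ.
Σ NⱼSⱼ = 15815·753 + 3513·272 = 1.2864231 × 10^7.
n_{18–34} = 1978·3513·272 / (1.2864231 × 10^7) = 146.92.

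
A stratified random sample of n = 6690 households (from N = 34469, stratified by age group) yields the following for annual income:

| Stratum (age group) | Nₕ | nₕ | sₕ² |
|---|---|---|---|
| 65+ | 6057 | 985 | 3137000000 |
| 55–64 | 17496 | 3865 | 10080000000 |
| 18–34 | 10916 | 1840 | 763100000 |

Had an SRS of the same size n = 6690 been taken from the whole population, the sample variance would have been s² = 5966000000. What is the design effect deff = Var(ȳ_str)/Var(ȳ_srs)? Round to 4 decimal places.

Var(ȳ_str) = Σ Wₕ²(1−fₕ)sₕ²/nₕ with Wₕ = Nₕ/34469:
  65+: (6057/34469)²·(1−985/6057)·3137000000/985 = 82348.888
  55–64: (17496/34469)²·(1−3865/17496)·10080000000/3865 = 523504.18
  18–34: (10916/34469)²·(1−1840/10916)·763100000/1840 = 34583.128
  → Var(ȳ_str) = 640436.2.
Var(ȳ_srs) = (1 − 6690/34469)·5966000000/6690 = 718695.71.
deff = 640436.2 / 718695.71 = 0.8911.

0.8911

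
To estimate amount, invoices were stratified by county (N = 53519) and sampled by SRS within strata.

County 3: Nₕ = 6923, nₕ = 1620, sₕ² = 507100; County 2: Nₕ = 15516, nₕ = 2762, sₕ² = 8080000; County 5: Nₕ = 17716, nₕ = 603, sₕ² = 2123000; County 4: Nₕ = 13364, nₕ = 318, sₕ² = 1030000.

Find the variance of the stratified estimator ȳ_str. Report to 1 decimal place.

Var(ȳ_str) = Σₕ Wₕ²(1 − fₕ)sₕ²/nₕ with Wₕ = Nₕ/N, N = 53519.
County 3: Wₕ = 0.12935593; term = 0.12935593²·(1 − 0.23400260)·507100/1620 = 4.0121631.
County 2: Wₕ = 0.28991573; term = 0.28991573²·(1 − 0.17800980)·8080000/2762 = 202.11469.
County 5: Wₕ = 0.33102263; term = 0.33102263²·(1 − 0.03403703)·2123000/603 = 372.65635.
County 4: Wₕ = 0.24970571; term = 0.24970571²·(1 − 0.02379527)·1030000/318 = 197.15508.
Sum = 775.93828.

775.9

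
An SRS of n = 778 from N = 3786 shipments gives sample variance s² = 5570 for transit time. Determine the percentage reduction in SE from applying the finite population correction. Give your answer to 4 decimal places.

10.8649

f = n/N = 778/3786 = 0.20549392.
SE_no-fpc = √(s²/n) = 2.6757023; SE_fpc = √((1−f)s²/n) = 2.3849892.
Ratio = √(1−f) = 0.89135070. Reduction = 100·(1 − 0.89135070) = 10.8649%.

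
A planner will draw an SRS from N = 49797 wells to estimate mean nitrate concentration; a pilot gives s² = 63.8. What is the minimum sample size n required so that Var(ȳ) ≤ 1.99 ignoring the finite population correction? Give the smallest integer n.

Without fpc, n₀ = s²/D = 63.8/1.99 = 32.0603.
Rounding up, n = 33.

33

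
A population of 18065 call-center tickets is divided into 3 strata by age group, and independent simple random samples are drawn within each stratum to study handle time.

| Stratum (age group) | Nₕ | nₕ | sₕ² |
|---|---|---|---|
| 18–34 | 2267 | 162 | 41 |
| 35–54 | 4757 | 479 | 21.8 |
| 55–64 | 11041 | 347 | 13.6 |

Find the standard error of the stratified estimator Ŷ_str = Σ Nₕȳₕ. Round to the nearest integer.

Var(Ŷ_str) = Σₕ Nₕ²(1 − fₕ)sₕ²/nₕ.
18–34: 2267²·(1 − 162/2267)·41/162 = 1.2077373 × 10^6.
35–54: 4757²·(1 − 479/4757)·21.8/479 = 926178.96.
55–64: 11041²·(1 − 347/11041)·13.6/347 = 4.6276236 × 10^6.
Sum = 6.7615399 × 10^6.
SE = √(6.7615399 × 10^6) = 2600.

2600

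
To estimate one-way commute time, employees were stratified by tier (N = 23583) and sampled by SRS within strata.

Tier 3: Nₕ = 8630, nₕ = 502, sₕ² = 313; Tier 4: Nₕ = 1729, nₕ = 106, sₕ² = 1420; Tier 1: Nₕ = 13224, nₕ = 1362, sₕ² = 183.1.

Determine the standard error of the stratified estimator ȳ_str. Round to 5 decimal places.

Var(ȳ_str) = Σₕ Wₕ²(1 − fₕ)sₕ²/nₕ with Wₕ = Nₕ/N, N = 23583.
Tier 3: Wₕ = 0.36594157; term = 0.36594157²·(1 − 0.05816918)·313/502 = 0.078638824.
Tier 4: Wₕ = 0.07331552; term = 0.07331552²·(1 − 0.06130711)·1420/106 = 0.067592404.
Tier 1: Wₕ = 0.56074291; term = 0.56074291²·(1 − 0.10299456)·183.1/1362 = 0.037916994.
Sum = 0.18414822.
SE = √(0.18414822) = 0.42912.

0.42912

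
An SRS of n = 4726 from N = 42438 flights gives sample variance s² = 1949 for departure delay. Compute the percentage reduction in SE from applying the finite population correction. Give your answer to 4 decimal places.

5.7324

f = n/N = 4726/42438 = 0.11136246.
SE_no-fpc = √(s²/n) = 0.64218338; SE_fpc = √((1−f)s²/n) = 0.60537069.
Ratio = √(1−f) = 0.94267574. Reduction = 100·(1 − 0.94267574) = 5.7324%.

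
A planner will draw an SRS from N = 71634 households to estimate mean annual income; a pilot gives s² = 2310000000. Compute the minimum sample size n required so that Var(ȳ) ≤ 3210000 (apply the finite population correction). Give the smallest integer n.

713

Without fpc, n₀ = s²/D = 2310000000/3210000 = 719.6262.
With fpc, (1 − n/N)·s²/n ≤ D requires n ≥ n₀/(1 + n₀/N) = 719.6262/(1 + 719.6262/71634) = 712.4688.
Rounding up, n = 713.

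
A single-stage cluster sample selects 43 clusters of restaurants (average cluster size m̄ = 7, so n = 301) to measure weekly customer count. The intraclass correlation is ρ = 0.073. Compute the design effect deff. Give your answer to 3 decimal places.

deff = 1 + (7 − 1)·0.073 = 1 + 0.438 = 1.438.

1.438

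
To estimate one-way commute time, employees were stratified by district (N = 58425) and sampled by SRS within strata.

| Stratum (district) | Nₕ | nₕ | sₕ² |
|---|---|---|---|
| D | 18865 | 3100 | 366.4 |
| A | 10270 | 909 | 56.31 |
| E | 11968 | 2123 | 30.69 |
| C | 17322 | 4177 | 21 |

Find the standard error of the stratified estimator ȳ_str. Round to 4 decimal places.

Var(ȳ_str) = Σₕ Wₕ²(1 − fₕ)sₕ²/nₕ with Wₕ = Nₕ/N, N = 58425.
D: Wₕ = 0.32289260; term = 0.32289260²·(1 − 0.16432547)·366.4/3100 = 0.010297863.
A: Wₕ = 0.17578092; term = 0.17578092²·(1 − 0.08851022)·56.31/909 = 0.0017446845.
E: Wₕ = 0.20484382; term = 0.20484382²·(1 − 0.17738971)·30.69/2123 = 4.9898415 × 10^-4.
C: Wₕ = 0.29648267; term = 0.29648267²·(1 − 0.24113844)·21/4177 = 3.3536366 × 10^-4.
Sum = 0.012876895.
SE = √(0.012876895) = 0.1135.

0.1135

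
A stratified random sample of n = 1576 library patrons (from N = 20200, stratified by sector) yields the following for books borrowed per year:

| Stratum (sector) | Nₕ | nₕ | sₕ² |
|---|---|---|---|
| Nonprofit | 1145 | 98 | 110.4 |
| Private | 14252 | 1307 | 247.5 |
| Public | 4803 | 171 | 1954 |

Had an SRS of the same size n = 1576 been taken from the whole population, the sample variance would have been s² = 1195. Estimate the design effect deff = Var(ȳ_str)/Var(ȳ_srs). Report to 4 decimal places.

1.0184

Var(ȳ_str) = Σ Wₕ²(1−fₕ)sₕ²/nₕ with Wₕ = Nₕ/20200:
  Nonprofit: (1145/20200)²·(1−98/1145)·110.4/98 = 0.0033097289
  Private: (14252/20200)²·(1−1307/14252)·247.5/1307 = 0.085619906
  Public: (4803/20200)²·(1−171/4803)·1954/171 = 0.62302697
  → Var(ȳ_str) = 0.7119566.
Var(ȳ_srs) = (1 − 1576/20200)·1195/1576 = 0.69909032.
deff = 0.7119566 / 0.69909032 = 1.0184.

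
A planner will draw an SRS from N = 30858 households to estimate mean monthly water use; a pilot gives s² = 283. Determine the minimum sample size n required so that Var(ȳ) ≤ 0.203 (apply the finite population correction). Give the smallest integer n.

Without fpc, n₀ = s²/D = 283/0.203 = 1394.0887.
With fpc, (1 − n/N)·s²/n ≤ D requires n ≥ n₀/(1 + n₀/N) = 1394.0887/(1 + 1394.0887/30858) = 1333.8296.
Rounding up, n = 1334.

1334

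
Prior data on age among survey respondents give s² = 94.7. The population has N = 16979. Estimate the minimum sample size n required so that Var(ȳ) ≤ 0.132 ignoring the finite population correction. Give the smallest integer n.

Without fpc, n₀ = s²/D = 94.7/0.132 = 717.4242.
Rounding up, n = 718.

718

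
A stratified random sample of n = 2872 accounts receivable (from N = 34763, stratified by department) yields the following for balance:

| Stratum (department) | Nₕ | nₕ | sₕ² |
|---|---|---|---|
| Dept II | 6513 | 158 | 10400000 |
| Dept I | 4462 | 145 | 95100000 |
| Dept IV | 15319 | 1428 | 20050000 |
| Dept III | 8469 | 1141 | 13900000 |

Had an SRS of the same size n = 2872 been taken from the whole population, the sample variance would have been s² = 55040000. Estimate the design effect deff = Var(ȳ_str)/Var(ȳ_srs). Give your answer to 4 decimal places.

Var(ȳ_str) = Σ Wₕ²(1−fₕ)sₕ²/nₕ with Wₕ = Nₕ/34763:
  Dept II: (6513/34763)²·(1−158/6513)·10400000/158 = 2254.4385
  Dept I: (4462/34763)²·(1−145/4462)·95100000/145 = 10454.172
  Dept IV: (15319/34763)²·(1−1428/15319)·20050000/1428 = 2472.3822
  Dept III: (8469/34763)²·(1−1141/8469)·13900000/1141 = 625.62235
  → Var(ȳ_str) = 15806.615.
Var(ȳ_srs) = (1 − 2872/34763)·55040000/2872 = 17581.053.
deff = 15806.615 / 17581.053 = 0.8991.

0.8991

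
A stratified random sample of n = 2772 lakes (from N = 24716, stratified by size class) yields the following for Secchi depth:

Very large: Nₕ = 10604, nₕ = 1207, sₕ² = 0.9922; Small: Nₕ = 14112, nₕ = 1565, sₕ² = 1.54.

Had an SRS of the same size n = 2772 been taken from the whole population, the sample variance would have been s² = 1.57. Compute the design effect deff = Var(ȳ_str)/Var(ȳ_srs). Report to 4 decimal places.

0.8339

Var(ȳ_str) = Σ Wₕ²(1−fₕ)sₕ²/nₕ with Wₕ = Nₕ/24716:
  Very large: (10604/24716)²·(1−1207/10604)·0.9922/1207 = 1.3408942 × 10^-4
  Small: (14112/24716)²·(1−1565/14112)·1.54/1565 = 2.8521901 × 10^-4
  → Var(ȳ_str) = 4.1930843 × 10^-4.
Var(ȳ_srs) = (1 − 2772/24716)·1.57/2772 = 5.0285646 × 10^-4.
deff = (4.1930843 × 10^-4) / (5.0285646 × 10^-4) = 0.8339.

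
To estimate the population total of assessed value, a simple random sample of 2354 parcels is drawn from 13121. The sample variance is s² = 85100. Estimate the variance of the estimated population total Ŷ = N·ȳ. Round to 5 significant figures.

Var(Ŷ) = N²·Var(ȳ) = N²·(1 − n/N)·s²/n.
f = 2354/13121 = 0.17940706; Var(ȳ) = 0.82059294·85100/2354 = 29.665446.
Var(Ŷ) = 13121² · 29.665446 = 5.1072222 × 10^9.

5.1072 × 10^9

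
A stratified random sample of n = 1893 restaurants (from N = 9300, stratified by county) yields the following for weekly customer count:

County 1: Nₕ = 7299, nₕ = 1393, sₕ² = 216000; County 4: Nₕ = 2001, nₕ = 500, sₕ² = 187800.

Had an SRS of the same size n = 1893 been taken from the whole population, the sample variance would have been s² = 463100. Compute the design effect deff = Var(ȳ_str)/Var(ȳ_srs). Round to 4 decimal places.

0.4636

Var(ȳ_str) = Σ Wₕ²(1−fₕ)sₕ²/nₕ with Wₕ = Nₕ/9300:
  County 1: (7299/9300)²·(1−1393/7299)·216000/1393 = 77.284703
  County 4: (2001/9300)²·(1−500/2001)·187800/500 = 13.0433
  → Var(ȳ_str) = 90.328003.
Var(ȳ_srs) = (1 − 1893/9300)·463100/1893 = 194.84244.
deff = 90.328003 / 194.84244 = 0.4636.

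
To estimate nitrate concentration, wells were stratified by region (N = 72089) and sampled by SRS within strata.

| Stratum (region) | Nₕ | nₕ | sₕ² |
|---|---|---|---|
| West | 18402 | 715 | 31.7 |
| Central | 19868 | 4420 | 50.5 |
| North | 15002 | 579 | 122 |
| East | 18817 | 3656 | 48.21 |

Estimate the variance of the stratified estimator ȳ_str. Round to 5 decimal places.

0.01295

Var(ȳ_str) = Σₕ Wₕ²(1 − fₕ)sₕ²/nₕ with Wₕ = Nₕ/N, N = 72089.
West: Wₕ = 0.25526779; term = 0.25526779²·(1 − 0.03885447)·31.7/715 = 0.0027767349.
Central: Wₕ = 0.27560377; term = 0.27560377²·(1 − 0.22246829)·50.5/4420 = 6.7477272 × 10^-4.
North: Wₕ = 0.20810387; term = 0.20810387²·(1 − 0.03859485)·122/579 = 0.008772998.
East: Wₕ = 0.26102457; term = 0.26102457²·(1 − 0.19429240)·48.21/3656 = 7.2388766 × 10^-4.
Sum = 0.012948393.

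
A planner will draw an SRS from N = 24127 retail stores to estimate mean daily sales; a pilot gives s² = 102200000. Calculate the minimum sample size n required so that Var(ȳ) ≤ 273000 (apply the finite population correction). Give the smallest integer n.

Without fpc, n₀ = s²/D = 102200000/273000 = 374.3590.
With fpc, (1 − n/N)·s²/n ≤ D requires n ≥ n₀/(1 + n₀/N) = 374.3590/(1 + 374.3590/24127) = 368.6391.
Rounding up, n = 369.

369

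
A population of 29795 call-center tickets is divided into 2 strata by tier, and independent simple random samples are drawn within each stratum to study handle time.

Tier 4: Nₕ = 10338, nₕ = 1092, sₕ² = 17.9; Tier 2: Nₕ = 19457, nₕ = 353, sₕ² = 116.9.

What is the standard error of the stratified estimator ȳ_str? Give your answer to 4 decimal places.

Var(ȳ_str) = Σₕ Wₕ²(1 − fₕ)sₕ²/nₕ with Wₕ = Nₕ/N, N = 29795.
Tier 4: Wₕ = 0.34697097; term = 0.34697097²·(1 − 0.10562972)·17.9/1092 = 0.0017649566.
Tier 2: Wₕ = 0.65302903; term = 0.65302903²·(1 − 0.01814257)·116.9/353 = 0.13866064.
Sum = 0.1404256.
SE = √(0.1404256) = 0.3747.

0.3747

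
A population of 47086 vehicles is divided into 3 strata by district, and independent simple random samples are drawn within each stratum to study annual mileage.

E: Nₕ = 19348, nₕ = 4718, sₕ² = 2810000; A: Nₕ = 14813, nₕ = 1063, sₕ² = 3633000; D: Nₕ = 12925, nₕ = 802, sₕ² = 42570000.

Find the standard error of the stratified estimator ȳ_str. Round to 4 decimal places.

64.3534

Var(ȳ_str) = Σₕ Wₕ²(1 − fₕ)sₕ²/nₕ with Wₕ = Nₕ/N, N = 47086.
E: Wₕ = 0.41090770; term = 0.41090770²·(1 − 0.24384949)·2810000/4718 = 76.04054.
A: Wₕ = 0.31459457; term = 0.31459457²·(1 − 0.07176129)·3633000/1063 = 313.97441.
D: Wₕ = 0.27449773; term = 0.27449773²·(1 − 0.06205029)·42570000/802 = 3751.3393.
Sum = 4141.3543.
SE = √(4141.3543) = 64.3534.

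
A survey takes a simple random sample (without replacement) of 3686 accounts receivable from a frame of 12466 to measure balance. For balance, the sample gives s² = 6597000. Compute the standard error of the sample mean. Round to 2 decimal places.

Under SRS without replacement, Var(ȳ) = (1 − f)·s²/n with f = n/N = 3686/12466 = 0.29568426.
Var(ȳ) = (1 − 0.29568426)·6597000/3686 = 0.70431574·1789.745 = 1260.5456.
SE(ȳ) = √(1260.5456) = 35.50.

35.50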